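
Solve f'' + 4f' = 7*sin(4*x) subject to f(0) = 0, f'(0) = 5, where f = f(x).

Characteristic equation r² + 4r = 0 factors as (r + 4)r = 0, so r = -4, 0.
Hence f_h = C1*exp(-4*x) + C2.
Try f_p = A*cos(4*x) + B*sin(4*x). Substituting and equating the coefficients of cos(4x) and sin(4x) gives A = -7/32, B = -7/32, so f_p = -7*cos(4*x)/32 - 7*sin(4*x)/32.
General solution: f = C2 - 7*cos(4*x)/32 - 7*sin(4*x)/32 + C1*exp(-4*x).
Apply the initial conditions: f(0) = -7/32 + C1 + C2 = 0 and f'(0) = -7/8 - 4*C1 = 5. Solving gives C1 = -47/32, C2 = 27/16.

f = 27/16 - 47*exp(-4*x)/32 - 7*cos(4*x)/32 - 7*sin(4*x)/32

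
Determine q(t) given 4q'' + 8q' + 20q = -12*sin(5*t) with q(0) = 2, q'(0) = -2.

Divide through by 4: q'' + 2q' + 5q = -3*sin(5*t).
Characteristic equation r² + 2r + 5 = 0 has discriminant (2)² - 4·(5) = -16 < 0, so r = -1 ± 2i.
Hence q_h = C1*cos(2*t)*exp(-t) + C2*exp(-t)*sin(2*t).
Try q_p = A*cos(5*t) + B*sin(5*t). Substituting and equating the coefficients of cos(5t) and sin(5t) gives A = 3/50, B = 3/25, so q_p = 3*sin(5*t)/25 + 3*cos(5*t)/50.
General solution: q = 3*sin(5*t)/25 + 3*cos(5*t)/50 + C1*cos(2*t)*exp(-t) + C2*exp(-t)*sin(2*t).
Apply the initial conditions: q(0) = 3/50 + C1 = 2 and q'(0) = 3/5 - C1 + 2*C2 = -2. Solving gives C1 = 97/50, C2 = -33/100.

q = 3*sin(5*t)/25 + 3*cos(5*t)/50 - 33*exp(-t)*sin(2*t)/100 + 97*cos(2*t)*exp(-t)/50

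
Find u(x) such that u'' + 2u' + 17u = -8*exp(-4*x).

u = -8*exp(-4*x)/25 + C1*cos(4*x)*exp(-x) + C2*exp(-x)*sin(4*x)

Characteristic equation r² + 2r + 17 = 0 has discriminant (2)² - 4·(17) = -64 < 0, so r = -1 ± 4i.
Hence u_h = C1*cos(4*x)*exp(-x) + C2*exp(-x)*sin(4*x).
Try u_p = A*exp(-4*x). Substituting into the equation and dividing by exp(-4*x) gives A = -8/25, so u_p = -8*exp(-4*x)/25.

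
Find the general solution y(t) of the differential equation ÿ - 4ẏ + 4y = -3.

Characteristic equation r² - 4r + 4 = 0 has discriminant (-4)² - 4·(4) = 0, so r = 2 is a repeated root.
Hence y_h = (C1 + C2*t)*exp(2*t).
For the particular solution try y_p = A0. Substituting and matching coefficients of each power of t gives A0 = -3/4, so y_p = -3/4.

y = -3/4 + C1*exp(2*t) + C2*t*exp(2*t)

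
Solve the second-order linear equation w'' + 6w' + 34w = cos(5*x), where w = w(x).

w = cos(5*x)/109 + 10*sin(5*x)/327 + C1*cos(5*x)*exp(-3*x) + C2*exp(-3*x)*sin(5*x)

Characteristic equation r² + 6r + 34 = 0 has discriminant (6)² - 4·(34) = -100 < 0, so r = -3 ± 5i.
Hence w_h = C1*cos(5*x)*exp(-3*x) + C2*exp(-3*x)*sin(5*x).
Try w_p = A*cos(5*x) + B*sin(5*x). Substituting and equating the coefficients of cos(5x) and sin(5x) gives A = 1/109, B = 10/327, so w_p = cos(5*x)/109 + 10*sin(5*x)/327.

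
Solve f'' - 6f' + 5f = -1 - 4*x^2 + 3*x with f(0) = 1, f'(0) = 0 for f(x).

Characteristic equation r² - 6r + 5 = 0 factors as (r - 1)(r - 5) = 0, so r = 1, 5.
Hence f_h = C1*exp(x) + C2*exp(5*x).
For the particular solution try f_p = A0 + A1*x + A2*x^2. Substituting and matching coefficients of each power of x gives A0 = -183/125, A1 = -33/25, A2 = -4/5, so f_p = -183/125 - 33*x/25 - 4*x^2/5.
General solution: f = -183/125 - 33*x/25 - 4*x^2/5 + C1*exp(x) + C2*exp(5*x).
Apply the initial conditions: f(0) = -183/125 + C1 + C2 = 1 and f'(0) = -33/25 + C1 + 5*C2 = 0. Solving gives C1 = 11/4, C2 = -143/500.

f = -183/125 - 143*exp(5*x)/500 - 33*x/25 - 4*x**2/5 + 11*exp(x)/4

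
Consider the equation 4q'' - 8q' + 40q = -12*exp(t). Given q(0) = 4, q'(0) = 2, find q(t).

Divide through by 4: q'' - 2q' + 10q = -3*exp(t).
Characteristic equation r² - 2r + 10 = 0 has discriminant (-2)² - 4·(10) = -36 < 0, so r = 1 ± 3i.
Hence q_h = C1*cos(3*t)*exp(t) + C2*exp(t)*sin(3*t).
Try q_p = A*exp(t). Substituting into the equation and dividing by exp(t) gives A = -1/3, so q_p = -exp(t)/3.
General solution: q = -exp(t)/3 + C1*cos(3*t)*exp(t) + C2*exp(t)*sin(3*t).
Apply the initial conditions: q(0) = -1/3 + C1 = 4 and q'(0) = -1/3 + C1 + 3*C2 = 2. Solving gives C1 = 13/3, C2 = -2/3.

q = -exp(t)/3 - 2*exp(t)*sin(3*t)/3 + 13*cos(3*t)*exp(t)/3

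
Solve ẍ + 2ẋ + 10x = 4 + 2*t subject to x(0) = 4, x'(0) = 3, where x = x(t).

Characteristic equation r² + 2r + 10 = 0 has discriminant (2)² - 4·(10) = -36 < 0, so r = -1 ± 3i.
Hence x_h = C1*cos(3*t)*exp(-t) + C2*exp(-t)*sin(3*t).
For the particular solution try x_p = A0 + A1*t. Substituting and matching coefficients of each power of t gives A0 = 9/25, A1 = 1/5, so x_p = 9/25 + t/5.
General solution: x = 9/25 + t/5 + C1*cos(3*t)*exp(-t) + C2*exp(-t)*sin(3*t).
Apply the initial conditions: x(0) = 9/25 + C1 = 4 and x'(0) = 1/5 - C1 + 3*C2 = 3. Solving gives C1 = 91/25, C2 = 161/75.

x = 9/25 + t/5 + 91*cos(3*t)*exp(-t)/25 + 161*exp(-t)*sin(3*t)/75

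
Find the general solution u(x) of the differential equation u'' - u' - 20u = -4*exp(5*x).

u = C1*exp(5*x) + C2*exp(-4*x) - 4*x*exp(5*x)/9

Characteristic equation r² - r - 20 = 0 factors as (r - 5)(r + 4) = 0, so r = 5, -4.
Hence u_h = C1*exp(5*x) + C2*exp(-4*x).
Since exp(5*x) solves the homogeneous equation (r = 5 is a root of multiplicity 1), multiply the trial by x. Try u_p = A*x*exp(5*x). Substituting into the equation and dividing by exp(5*x) gives A = -4/9, so u_p = -4*x*exp(5*x)/9.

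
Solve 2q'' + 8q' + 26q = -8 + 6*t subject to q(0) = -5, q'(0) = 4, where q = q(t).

Divide through by 2: q'' + 4q' + 13q = -4 + 3*t.
Characteristic equation r² + 4r + 13 = 0 has discriminant (4)² - 4·(13) = -36 < 0, so r = -2 ± 3i.
Hence q_h = C1*cos(3*t)*exp(-2*t) + C2*exp(-2*t)*sin(3*t).
For the particular solution try q_p = A0 + A1*t. Substituting and matching coefficients of each power of t gives A0 = -64/169, A1 = 3/13, so q_p = -64/169 + 3*t/13.
General solution: q = -64/169 + 3*t/13 + C1*cos(3*t)*exp(-2*t) + C2*exp(-2*t)*sin(3*t).
Apply the initial conditions: q(0) = -64/169 + C1 = -5 and q'(0) = 3/13 - 2*C1 + 3*C2 = 4. Solving gives C1 = -781/169, C2 = -925/507.

q = -64/169 + 3*t/13 - 925*exp(-2*t)*sin(3*t)/507 - 781*cos(3*t)*exp(-2*t)/169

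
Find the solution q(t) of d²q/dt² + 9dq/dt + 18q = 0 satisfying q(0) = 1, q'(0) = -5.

q = exp(-3*t)/3 + 2*exp(-6*t)/3

Characteristic equation r² + 9r + 18 = 0 factors as (r + 3)(r + 6) = 0, so r = -3, -6.
Hence q_h = C1*exp(-3*t) + C2*exp(-6*t).
Apply the initial conditions: q(0) = C1 + C2 = 1 and q'(0) = -6*C2 - 3*C1 = -5. Solving gives C1 = 1/3, C2 = 2/3.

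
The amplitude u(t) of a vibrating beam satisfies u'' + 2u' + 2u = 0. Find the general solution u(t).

Characteristic equation r² + 2r + 2 = 0 has discriminant (2)² - 4·(2) = -4 < 0, so r = -1 ± i.
Hence u_h = C1*cos(t)*exp(-t) + C2*exp(-t)*sin(t).

u = C1*cos(t)*exp(-t) + C2*exp(-t)*sin(t)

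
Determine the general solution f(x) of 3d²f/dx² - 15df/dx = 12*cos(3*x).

Divide through by 3: f'' - 5f' = 4*cos(3*x).
Characteristic equation r² - 5r = 0 factors as (r - 5)r = 0, so r = 5, 0.
Hence f_h = C1*exp(5*x) + C2.
Try f_p = A*cos(3*x) + B*sin(3*x). Substituting and equating the coefficients of cos(3x) and sin(3x) gives A = -2/17, B = -10/51, so f_p = -10*sin(3*x)/51 - 2*cos(3*x)/17.

f = C2 - 10*sin(3*x)/51 - 2*cos(3*x)/17 + C1*exp(5*x)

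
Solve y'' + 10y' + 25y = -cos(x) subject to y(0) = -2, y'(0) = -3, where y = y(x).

y = -332*exp(-5*x)/169 - 6*cos(x)/169 - 5*sin(x)/338 - 333*x*exp(-5*x)/26

Characteristic equation r² + 10r + 25 = 0 has discriminant (10)² - 4·(25) = 0, so r = -5 is a repeated root.
Hence y_h = (C1 + C2*x)*exp(-5*x).
Try y_p = A*cos(x) + B*sin(x). Substituting and equating the coefficients of cos(x) and sin(x) gives A = -6/169, B = -5/338, so y_p = -6*cos(x)/169 - 5*sin(x)/338.
General solution: y = -6*cos(x)/169 - 5*sin(x)/338 + C1*exp(-5*x) + C2*x*exp(-5*x).
Apply the initial conditions: y(0) = -6/169 + C1 = -2 and y'(0) = -5/338 + C2 - 5*C1 = -3. Solving gives C1 = -332/169, C2 = -333/26.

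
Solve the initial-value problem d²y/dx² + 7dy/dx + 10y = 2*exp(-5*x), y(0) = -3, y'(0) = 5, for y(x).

y = -28*exp(-2*x)/9 + exp(-5*x)/9 - 2*x*exp(-5*x)/3

Characteristic equation r² + 7r + 10 = 0 factors as (r + 2)(r + 5) = 0, so r = -2, -5.
Hence y_h = C1*exp(-2*x) + C2*exp(-5*x).
Since exp(-5*x) solves the homogeneous equation (r = -5 is a root of multiplicity 1), multiply the trial by x. Try y_p = A*x*exp(-5*x). Substituting into the equation and dividing by exp(-5*x) gives A = -2/3, so y_p = -2*x*exp(-5*x)/3.
General solution: y = C1*exp(-2*x) + C2*exp(-5*x) - 2*x*exp(-5*x)/3.
Apply the initial conditions: y(0) = C1 + C2 = -3 and y'(0) = -2/3 - 5*C2 - 2*C1 = 5. Solving gives C1 = -28/9, C2 = 1/9.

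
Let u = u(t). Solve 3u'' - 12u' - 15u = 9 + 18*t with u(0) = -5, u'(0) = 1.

Divide through by 3: u'' - 4u' - 5u = 3 + 6*t.
Characteristic equation r² - 4r - 5 = 0 factors as (r + 1)(r - 5) = 0, so r = -1, 5.
Hence u_h = C1*exp(-t) + C2*exp(5*t).
For the particular solution try u_p = A0 + A1*t. Substituting and matching coefficients of each power of t gives A0 = 9/25, A1 = -6/5, so u_p = 9/25 - 6*t/5.
General solution: u = 9/25 - 6*t/5 + C1*exp(-t) + C2*exp(5*t).
Apply the initial conditions: u(0) = 9/25 + C1 + C2 = -5 and u'(0) = -6/5 - C1 + 5*C2 = 1. Solving gives C1 = -29/6, C2 = -79/150.

u = 9/25 - 79*exp(5*t)/150 - 29*exp(-t)/6 - 6*t/5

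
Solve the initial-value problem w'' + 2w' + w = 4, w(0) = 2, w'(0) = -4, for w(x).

w = 4 - 2*exp(-x) - 6*x*exp(-x)

Characteristic equation r² + 2r + 1 = 0 has discriminant (2)² - 4·(1) = 0, so r = -1 is a repeated root.
Hence w_h = (C1 + C2*x)*exp(-x).
For the particular solution try w_p = A0. Substituting and matching coefficients of each power of x gives A0 = 4, so w_p = 4.
General solution: w = 4 + C1*exp(-x) + C2*x*exp(-x).
Apply the initial conditions: w(0) = 4 + C1 = 2 and w'(0) = C2 - C1 = -4. Solving gives C1 = -2, C2 = -6.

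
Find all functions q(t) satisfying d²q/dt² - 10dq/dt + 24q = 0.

q = C1*exp(6*t) + C2*exp(4*t)

Characteristic equation r² - 10r + 24 = 0 factors as (r - 6)(r - 4) = 0, so r = 6, 4.
Hence q_h = C1*exp(6*t) + C2*exp(4*t).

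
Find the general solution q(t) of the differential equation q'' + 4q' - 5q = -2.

q = 2/5 + C1*exp(-5*t) + C2*exp(t)

Characteristic equation r² + 4r - 5 = 0 factors as (r + 5)(r - 1) = 0, so r = -5, 1.
Hence q_h = C1*exp(-5*t) + C2*exp(t).
For the particular solution try q_p = A0. Substituting and matching coefficients of each power of t gives A0 = 2/5, so q_p = 2/5.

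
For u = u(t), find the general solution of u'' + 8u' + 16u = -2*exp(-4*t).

u = C1*exp(-4*t) - t**2*exp(-4*t) + C2*t*exp(-4*t)

Characteristic equation r² + 8r + 16 = 0 has discriminant (8)² - 4·(16) = 0, so r = -4 is a repeated root.
Hence u_h = (C1 + C2*t)*exp(-4*t).
Since exp(-4*t) solves the homogeneous equation (r = -4 is a root of multiplicity 2), multiply the trial by t^2. Try u_p = A*t^2*exp(-4*t). Substituting into the equation and dividing by exp(-4*t) gives A = -1, so u_p = -t^2*exp(-4*t).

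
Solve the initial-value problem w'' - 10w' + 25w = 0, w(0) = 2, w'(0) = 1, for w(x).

w = 2*exp(5*x) - 9*x*exp(5*x)

Characteristic equation r² - 10r + 25 = 0 has discriminant (-10)² - 4·(25) = 0, so r = 5 is a repeated root.
Hence w_h = (C1 + C2*x)*exp(5*x).
Apply the initial conditions: w(0) = C1 = 2 and w'(0) = C2 + 5*C1 = 1. Solving gives C1 = 2, C2 = -9.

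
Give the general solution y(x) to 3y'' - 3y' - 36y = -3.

Divide through by 3: y'' - y' - 12y = -1.
Characteristic equation r² - r - 12 = 0 factors as (r - 4)(r + 3) = 0, so r = 4, -3.
Hence y_h = C1*exp(4*x) + C2*exp(-3*x).
For the particular solution try y_p = A0. Substituting and matching coefficients of each power of x gives A0 = 1/12, so y_p = 1/12.

y = 1/12 + C1*exp(4*x) + C2*exp(-3*x)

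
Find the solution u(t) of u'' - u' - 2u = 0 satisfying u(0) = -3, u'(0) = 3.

Characteristic equation r² - r - 2 = 0 factors as (r - 2)(r + 1) = 0, so r = 2, -1.
Hence u_h = C1*exp(2*t) + C2*exp(-t).
Apply the initial conditions: u(0) = C1 + C2 = -3 and u'(0) = -C2 + 2*C1 = 3. Solving gives C1 = 0, C2 = -3.

u = -3*exp(-t)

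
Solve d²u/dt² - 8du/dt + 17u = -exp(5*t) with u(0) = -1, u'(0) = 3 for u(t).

Characteristic equation r² - 8r + 17 = 0 has discriminant (-8)² - 4·(17) = -4 < 0, so r = 4 ± i.
Hence u_h = C1*cos(t)*exp(4*t) + C2*exp(4*t)*sin(t).
Try u_p = A*exp(5*t). Substituting into the equation and dividing by exp(5*t) gives A = -1/2, so u_p = -exp(5*t)/2.
General solution: u = -exp(5*t)/2 + C1*cos(t)*exp(4*t) + C2*exp(4*t)*sin(t).
Apply the initial conditions: u(0) = -1/2 + C1 = -1 and u'(0) = -5/2 + C2 + 4*C1 = 3. Solving gives C1 = -1/2, C2 = 15/2.

u = -exp(5*t)/2 - cos(t)*exp(4*t)/2 + 15*exp(4*t)*sin(t)/2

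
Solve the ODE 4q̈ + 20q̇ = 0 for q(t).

Divide through by 4: q'' + 5q' = 0.
Characteristic equation r² + 5r = 0 factors as (r + 5)r = 0, so r = -5, 0.
Hence q_h = C1*exp(-5*t) + C2.

q = C2 + C1*exp(-5*t)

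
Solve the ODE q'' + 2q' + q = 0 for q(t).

q = C1*exp(-t) + C2*t*exp(-t)

Characteristic equation r² + 2r + 1 = 0 has discriminant (2)² - 4·(1) = 0, so r = -1 is a repeated root.
Hence q_h = (C1 + C2*t)*exp(-t).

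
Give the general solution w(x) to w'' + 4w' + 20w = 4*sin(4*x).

w = -4*cos(4*x)/17 + sin(4*x)/17 + C1*cos(4*x)*exp(-2*x) + C2*exp(-2*x)*sin(4*x)

Characteristic equation r² + 4r + 20 = 0 has discriminant (4)² - 4·(20) = -64 < 0, so r = -2 ± 4i.
Hence w_h = C1*cos(4*x)*exp(-2*x) + C2*exp(-2*x)*sin(4*x).
Try w_p = A*cos(4*x) + B*sin(4*x). Substituting and equating the coefficients of cos(4x) and sin(4x) gives A = -4/17, B = 1/17, so w_p = -4*cos(4*x)/17 + sin(4*x)/17.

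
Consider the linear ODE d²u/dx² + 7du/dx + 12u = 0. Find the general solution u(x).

u = C1*exp(-3*x) + C2*exp(-4*x)

Characteristic equation r² + 7r + 12 = 0 factors as (r + 3)(r + 4) = 0, so r = -3, -4.
Hence u_h = C1*exp(-3*x) + C2*exp(-4*x).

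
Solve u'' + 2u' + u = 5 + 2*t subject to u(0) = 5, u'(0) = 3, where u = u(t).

u = 1 + 2*t + 4*exp(-t) + 5*t*exp(-t)

Characteristic equation r² + 2r + 1 = 0 has discriminant (2)² - 4·(1) = 0, so r = -1 is a repeated root.
Hence u_h = (C1 + C2*t)*exp(-t).
For the particular solution try u_p = A0 + A1*t. Substituting and matching coefficients of each power of t gives A0 = 1, A1 = 2, so u_p = 1 + 2*t.
General solution: u = 1 + 2*t + C1*exp(-t) + C2*t*exp(-t).
Apply the initial conditions: u(0) = 1 + C1 = 5 and u'(0) = 2 + C2 - C1 = 3. Solving gives C1 = 4, C2 = 5.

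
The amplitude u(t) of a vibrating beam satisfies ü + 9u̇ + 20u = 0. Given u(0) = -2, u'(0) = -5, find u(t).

u = -15*exp(-4*t) + 13*exp(-5*t)

Characteristic equation r² + 9r + 20 = 0 factors as (r + 5)(r + 4) = 0, so r = -5, -4.
Hence u_h = C1*exp(-5*t) + C2*exp(-4*t).
Apply the initial conditions: u(0) = C1 + C2 = -2 and u'(0) = -5*C1 - 4*C2 = -5. Solving gives C1 = 13, C2 = -15.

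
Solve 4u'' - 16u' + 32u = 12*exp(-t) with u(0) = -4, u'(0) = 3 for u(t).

Divide through by 4: u'' - 4u' + 8u = 3*exp(-t).
Characteristic equation r² - 4r + 8 = 0 has discriminant (-4)² - 4·(8) = -16 < 0, so r = 2 ± 2i.
Hence u_h = C1*cos(2*t)*exp(2*t) + C2*exp(2*t)*sin(2*t).
Try u_p = A*exp(-t). Substituting into the equation and dividing by exp(-t) gives A = 3/13, so u_p = 3*exp(-t)/13.
General solution: u = 3*exp(-t)/13 + C1*cos(2*t)*exp(2*t) + C2*exp(2*t)*sin(2*t).
Apply the initial conditions: u(0) = 3/13 + C1 = -4 and u'(0) = -3/13 + 2*C1 + 2*C2 = 3. Solving gives C1 = -55/13, C2 = 76/13.

u = 3*exp(-t)/13 - 55*cos(2*t)*exp(2*t)/13 + 76*exp(2*t)*sin(2*t)/13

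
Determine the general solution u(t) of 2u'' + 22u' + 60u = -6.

u = -1/10 + C1*exp(-6*t) + C2*exp(-5*t)

Divide through by 2: u'' + 11u' + 30u = -3.
Characteristic equation r² + 11r + 30 = 0 factors as (r + 6)(r + 5) = 0, so r = -6, -5.
Hence u_h = C1*exp(-6*t) + C2*exp(-5*t).
For the particular solution try u_p = A0. Substituting and matching coefficients of each power of t gives A0 = -1/10, so u_p = -1/10.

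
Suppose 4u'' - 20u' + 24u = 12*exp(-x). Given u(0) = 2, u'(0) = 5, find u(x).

Divide through by 4: u'' - 5u' + 6u = 3*exp(-x).
Characteristic equation r² - 5r + 6 = 0 factors as (r - 3)(r - 2) = 0, so r = 3, 2.
Hence u_h = C1*exp(3*x) + C2*exp(2*x).
Try u_p = A*exp(-x). Substituting into the equation and dividing by exp(-x) gives A = 1/4, so u_p = exp(-x)/4.
General solution: u = exp(-x)/4 + C1*exp(3*x) + C2*exp(2*x).
Apply the initial conditions: u(0) = 1/4 + C1 + C2 = 2 and u'(0) = -1/4 + 2*C2 + 3*C1 = 5. Solving gives C1 = 7/4, C2 = 0.

u = exp(-x)/4 + 7*exp(3*x)/4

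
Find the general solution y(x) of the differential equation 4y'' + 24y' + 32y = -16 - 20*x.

Divide through by 4: y'' + 6y' + 8y = -4 - 5*x.
Characteristic equation r² + 6r + 8 = 0 factors as (r + 2)(r + 4) = 0, so r = -2, -4.
Hence y_h = C1*exp(-2*x) + C2*exp(-4*x).
For the particular solution try y_p = A0 + A1*x. Substituting and matching coefficients of each power of x gives A0 = -1/32, A1 = -5/8, so y_p = -1/32 - 5*x/8.

y = -1/32 - 5*x/8 + C1*exp(-2*x) + C2*exp(-4*x)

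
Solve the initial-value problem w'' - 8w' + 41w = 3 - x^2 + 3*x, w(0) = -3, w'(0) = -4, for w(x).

w = 5981/68921 - x**2/41 + 107*x/1681 - 212744*cos(5*x)*exp(4*x)/68921 + 114181*exp(4*x)*sin(5*x)/68921

Characteristic equation r² - 8r + 41 = 0 has discriminant (-8)² - 4·(41) = -100 < 0, so r = 4 ± 5i.
Hence w_h = C1*cos(5*x)*exp(4*x) + C2*exp(4*x)*sin(5*x).
For the particular solution try w_p = A0 + A1*x + A2*x^2. Substituting and matching coefficients of each power of x gives A0 = 5981/68921, A1 = 107/1681, A2 = -1/41, so w_p = 5981/68921 - x^2/41 + 107*x/1681.
General solution: w = 5981/68921 - x^2/41 + 107*x/1681 + C1*cos(5*x)*exp(4*x) + C2*exp(4*x)*sin(5*x).
Apply the initial conditions: w(0) = 5981/68921 + C1 = -3 and w'(0) = 107/1681 + 4*C1 + 5*C2 = -4. Solving gives C1 = -212744/68921, C2 = 114181/68921.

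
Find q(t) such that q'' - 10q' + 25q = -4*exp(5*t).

Characteristic equation r² - 10r + 25 = 0 has discriminant (-10)² - 4·(25) = 0, so r = 5 is a repeated root.
Hence q_h = (C1 + C2*t)*exp(5*t).
Since exp(5*t) solves the homogeneous equation (r = 5 is a root of multiplicity 2), multiply the trial by t^2. Try q_p = A*t^2*exp(5*t). Substituting into the equation and dividing by exp(5*t) gives A = -2, so q_p = -2*t^2*exp(5*t).

q = C1*exp(5*t) - 2*t**2*exp(5*t) + C2*t*exp(5*t)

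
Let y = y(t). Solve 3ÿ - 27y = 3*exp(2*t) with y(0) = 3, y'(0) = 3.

Divide through by 3: y'' - 9y = exp(2*t).
Characteristic equation r² - 9 = 0 factors as (r - 3)(r + 3) = 0, so r = 3, -3.
Hence y_h = C1*exp(3*t) + C2*exp(-3*t).
Try y_p = A*exp(2*t). Substituting into the equation and dividing by exp(2*t) gives A = -1/5, so y_p = -exp(2*t)/5.
General solution: y = -exp(2*t)/5 + C1*exp(3*t) + C2*exp(-3*t).
Apply the initial conditions: y(0) = -1/5 + C1 + C2 = 3 and y'(0) = -2/5 - 3*C2 + 3*C1 = 3. Solving gives C1 = 13/6, C2 = 31/30.

y = -exp(2*t)/5 + 13*exp(3*t)/6 + 31*exp(-3*t)/30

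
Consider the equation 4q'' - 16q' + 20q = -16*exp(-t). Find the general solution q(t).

Divide through by 4: q'' - 4q' + 5q = -4*exp(-t).
Characteristic equation r² - 4r + 5 = 0 has discriminant (-4)² - 4·(5) = -4 < 0, so r = 2 ± i.
Hence q_h = C1*cos(t)*exp(2*t) + C2*exp(2*t)*sin(t).
Try q_p = A*exp(-t). Substituting into the equation and dividing by exp(-t) gives A = -2/5, so q_p = -2*exp(-t)/5.

q = -2*exp(-t)/5 + C1*cos(t)*exp(2*t) + C2*exp(2*t)*sin(t)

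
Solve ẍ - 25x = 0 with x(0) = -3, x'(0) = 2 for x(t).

Characteristic equation r² - 25 = 0 factors as (r + 5)(r - 5) = 0, so r = -5, 5.
Hence x_h = C1*exp(-5*t) + C2*exp(5*t).
Apply the initial conditions: x(0) = C1 + C2 = -3 and x'(0) = -5*C1 + 5*C2 = 2. Solving gives C1 = -17/10, C2 = -13/10.

x = -17*exp(-5*t)/10 - 13*exp(5*t)/10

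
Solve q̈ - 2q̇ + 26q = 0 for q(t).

Characteristic equation r² - 2r + 26 = 0 has discriminant (-2)² - 4·(26) = -100 < 0, so r = 1 ± 5i.
Hence q_h = C1*cos(5*t)*exp(t) + C2*exp(t)*sin(5*t).

q = C1*cos(5*t)*exp(t) + C2*exp(t)*sin(5*t)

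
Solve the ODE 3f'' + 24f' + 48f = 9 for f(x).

Divide through by 3: f'' + 8f' + 16f = 3.
Characteristic equation r² + 8r + 16 = 0 has discriminant (8)² - 4·(16) = 0, so r = -4 is a repeated root.
Hence f_h = (C1 + C2*x)*exp(-4*x).
For the particular solution try f_p = A0. Substituting and matching coefficients of each power of x gives A0 = 3/16, so f_p = 3/16.

f = 3/16 + C1*exp(-4*x) + C2*x*exp(-4*x)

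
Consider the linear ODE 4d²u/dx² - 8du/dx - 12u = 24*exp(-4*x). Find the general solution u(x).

Divide through by 4: u'' - 2u' - 3u = 6*exp(-4*x).
Characteristic equation r² - 2r - 3 = 0 factors as (r + 1)(r - 3) = 0, so r = -1, 3.
Hence u_h = C1*exp(-x) + C2*exp(3*x).
Try u_p = A*exp(-4*x). Substituting into the equation and dividing by exp(-4*x) gives A = 2/7, so u_p = 2*exp(-4*x)/7.

u = 2*exp(-4*x)/7 + C1*exp(-x) + C2*exp(3*x)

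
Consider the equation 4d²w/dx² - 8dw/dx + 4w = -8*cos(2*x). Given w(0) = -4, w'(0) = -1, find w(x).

w = -106*exp(x)/25 + 6*cos(2*x)/25 + 8*sin(2*x)/25 + 13*x*exp(x)/5

Divide through by 4: w'' - 2w' + w = -2*cos(2*x).
Characteristic equation r² - 2r + 1 = 0 has discriminant (-2)² - 4·(1) = 0, so r = 1 is a repeated root.
Hence w_h = (C1 + C2*x)*exp(x).
Try w_p = A*cos(2*x) + B*sin(2*x). Substituting and equating the coefficients of cos(2x) and sin(2x) gives A = 6/25, B = 8/25, so w_p = 6*cos(2*x)/25 + 8*sin(2*x)/25.
General solution: w = 6*cos(2*x)/25 + 8*sin(2*x)/25 + C1*exp(x) + C2*x*exp(x).
Apply the initial conditions: w(0) = 6/25 + C1 = -4 and w'(0) = 16/25 + C1 + C2 = -1. Solving gives C1 = -106/25, C2 = 13/5.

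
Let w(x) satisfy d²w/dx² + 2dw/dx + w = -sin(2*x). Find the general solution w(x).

w = 3*sin(2*x)/25 + 4*cos(2*x)/25 + C1*exp(-x) + C2*x*exp(-x)

Characteristic equation r² + 2r + 1 = 0 has discriminant (2)² - 4·(1) = 0, so r = -1 is a repeated root.
Hence w_h = (C1 + C2*x)*exp(-x).
Try w_p = A*cos(2*x) + B*sin(2*x). Substituting and equating the coefficients of cos(2x) and sin(2x) gives A = 4/25, B = 3/25, so w_p = 3*sin(2*x)/25 + 4*cos(2*x)/25.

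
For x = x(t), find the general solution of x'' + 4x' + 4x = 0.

Characteristic equation r² + 4r + 4 = 0 has discriminant (4)² - 4·(4) = 0, so r = -2 is a repeated root.
Hence x_h = (C1 + C2*t)*exp(-2*t).

x = C1*exp(-2*t) + C2*t*exp(-2*t)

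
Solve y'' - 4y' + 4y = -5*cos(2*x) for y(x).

Characteristic equation r² - 4r + 4 = 0 has discriminant (-4)² - 4·(4) = 0, so r = 2 is a repeated root.
Hence y_h = (C1 + C2*x)*exp(2*x).
Try y_p = A*cos(2*x) + B*sin(2*x). Substituting and equating the coefficients of cos(2x) and sin(2x) gives A = 0, B = 5/8, so y_p = 5*sin(2*x)/8.

y = 5*sin(2*x)/8 + C1*exp(2*x) + C2*x*exp(2*x)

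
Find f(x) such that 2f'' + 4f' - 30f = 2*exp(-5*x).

Divide through by 2: f'' + 2f' - 15f = exp(-5*x).
Characteristic equation r² + 2r - 15 = 0 factors as (r + 5)(r - 3) = 0, so r = -5, 3.
Hence f_h = C1*exp(-5*x) + C2*exp(3*x).
Since exp(-5*x) solves the homogeneous equation (r = -5 is a root of multiplicity 1), multiply the trial by x. Try f_p = A*x*exp(-5*x). Substituting into the equation and dividing by exp(-5*x) gives A = -1/8, so f_p = -x*exp(-5*x)/8.

f = C1*exp(-5*x) + C2*exp(3*x) - x*exp(-5*x)/8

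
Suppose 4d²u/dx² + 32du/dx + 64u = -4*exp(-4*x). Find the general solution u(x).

u = C1*exp(-4*x) - x**2*exp(-4*x)/2 + C2*x*exp(-4*x)

Divide through by 4: u'' + 8u' + 16u = -exp(-4*x).
Characteristic equation r² + 8r + 16 = 0 has discriminant (8)² - 4·(16) = 0, so r = -4 is a repeated root.
Hence u_h = (C1 + C2*x)*exp(-4*x).
Since exp(-4*x) solves the homogeneous equation (r = -4 is a root of multiplicity 2), multiply the trial by x^2. Try u_p = A*x^2*exp(-4*x). Substituting into the equation and dividing by exp(-4*x) gives A = -1/2, so u_p = -x^2*exp(-4*x)/2.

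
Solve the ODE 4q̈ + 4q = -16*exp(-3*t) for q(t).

Divide through by 4: q'' + q = -4*exp(-3*t).
Characteristic equation r² + 1 = 0 has discriminant (0)² - 4·(1) = -4 < 0, so r = ± i.
Hence q_h = C1*cos(t) + C2*sin(t).
Try q_p = A*exp(-3*t). Substituting into the equation and dividing by exp(-3*t) gives A = -2/5, so q_p = -2*exp(-3*t)/5.

q = -2*exp(-3*t)/5 + C1*cos(t) + C2*sin(t)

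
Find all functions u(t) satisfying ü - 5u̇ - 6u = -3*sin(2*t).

u = -3*cos(2*t)/20 + 3*sin(2*t)/20 + C1*exp(6*t) + C2*exp(-t)

Characteristic equation r² - 5r - 6 = 0 factors as (r - 6)(r + 1) = 0, so r = 6, -1.
Hence u_h = C1*exp(6*t) + C2*exp(-t).
Try u_p = A*cos(2*t) + B*sin(2*t). Substituting and equating the coefficients of cos(2t) and sin(2t) gives A = -3/20, B = 3/20, so u_p = -3*cos(2*t)/20 + 3*sin(2*t)/20.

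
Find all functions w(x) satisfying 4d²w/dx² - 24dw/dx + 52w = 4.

w = 1/13 + C1*cos(2*x)*exp(3*x) + C2*exp(3*x)*sin(2*x)

Divide through by 4: w'' - 6w' + 13w = 1.
Characteristic equation r² - 6r + 13 = 0 has discriminant (-6)² - 4·(13) = -16 < 0, so r = 3 ± 2i.
Hence w_h = C1*cos(2*x)*exp(3*x) + C2*exp(3*x)*sin(2*x).
For the particular solution try w_p = A0. Substituting and matching coefficients of each power of x gives A0 = 1/13, so w_p = 1/13.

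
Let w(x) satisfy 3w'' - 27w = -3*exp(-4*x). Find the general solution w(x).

w = -exp(-4*x)/7 + C1*exp(-3*x) + C2*exp(3*x)

Divide through by 3: w'' - 9w = -exp(-4*x).
Characteristic equation r² - 9 = 0 factors as (r + 3)(r - 3) = 0, so r = -3, 3.
Hence w_h = C1*exp(-3*x) + C2*exp(3*x).
Try w_p = A*exp(-4*x). Substituting into the equation and dividing by exp(-4*x) gives A = -1/7, so w_p = -exp(-4*x)/7.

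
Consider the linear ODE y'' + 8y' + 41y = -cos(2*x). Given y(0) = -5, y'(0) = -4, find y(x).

Characteristic equation r² + 8r + 41 = 0 has discriminant (8)² - 4·(41) = -100 < 0, so r = -4 ± 5i.
Hence y_h = C1*cos(5*x)*exp(-4*x) + C2*exp(-4*x)*sin(5*x).
Try y_p = A*cos(2*x) + B*sin(2*x). Substituting and equating the coefficients of cos(2x) and sin(2x) gives A = -37/1625, B = -16/1625, so y_p = -37*cos(2*x)/1625 - 16*sin(2*x)/1625.
General solution: y = -37*cos(2*x)/1625 - 16*sin(2*x)/1625 + C1*cos(5*x)*exp(-4*x) + C2*exp(-4*x)*sin(5*x).
Apply the initial conditions: y(0) = -37/1625 + C1 = -5 and y'(0) = -32/1625 - 4*C1 + 5*C2 = -4. Solving gives C1 = -8088/1625, C2 = -7764/1625.

y = -37*cos(2*x)/1625 - 16*sin(2*x)/1625 - 8088*cos(5*x)*exp(-4*x)/1625 - 7764*exp(-4*x)*sin(5*x)/1625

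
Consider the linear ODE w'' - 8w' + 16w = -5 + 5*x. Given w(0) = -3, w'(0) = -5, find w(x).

Characteristic equation r² - 8r + 16 = 0 has discriminant (-8)² - 4·(16) = 0, so r = 4 is a repeated root.
Hence w_h = (C1 + C2*x)*exp(4*x).
For the particular solution try w_p = A0 + A1*x. Substituting and matching coefficients of each power of x gives A0 = -5/32, A1 = 5/16, so w_p = -5/32 + 5*x/16.
General solution: w = -5/32 + 5*x/16 + C1*exp(4*x) + C2*x*exp(4*x).
Apply the initial conditions: w(0) = -5/32 + C1 = -3 and w'(0) = 5/16 + C2 + 4*C1 = -5. Solving gives C1 = -91/32, C2 = 97/16.

w = -5/32 - 91*exp(4*x)/32 + 5*x/16 + 97*x*exp(4*x)/16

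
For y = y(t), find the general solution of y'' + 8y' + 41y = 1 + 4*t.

Characteristic equation r² + 8r + 41 = 0 has discriminant (8)² - 4·(41) = -100 < 0, so r = -4 ± 5i.
Hence y_h = C1*cos(5*t)*exp(-4*t) + C2*exp(-4*t)*sin(5*t).
For the particular solution try y_p = A0 + A1*t. Substituting and matching coefficients of each power of t gives A0 = 9/1681, A1 = 4/41, so y_p = 9/1681 + 4*t/41.

y = 9/1681 + 4*t/41 + C1*cos(5*t)*exp(-4*t) + C2*exp(-4*t)*sin(5*t)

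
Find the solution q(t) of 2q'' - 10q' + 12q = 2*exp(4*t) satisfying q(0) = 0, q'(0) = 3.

q = exp(4*t)/2 + 2*exp(3*t) - 5*exp(2*t)/2

Divide through by 2: q'' - 5q' + 6q = exp(4*t).
Characteristic equation r² - 5r + 6 = 0 factors as (r - 2)(r - 3) = 0, so r = 2, 3.
Hence q_h = C1*exp(2*t) + C2*exp(3*t).
Try q_p = A*exp(4*t). Substituting into the equation and dividing by exp(4*t) gives A = 1/2, so q_p = exp(4*t)/2.
General solution: q = exp(4*t)/2 + C1*exp(2*t) + C2*exp(3*t).
Apply the initial conditions: q(0) = 1/2 + C1 + C2 = 0 and q'(0) = 2 + 2*C1 + 3*C2 = 3. Solving gives C1 = -5/2, C2 = 2.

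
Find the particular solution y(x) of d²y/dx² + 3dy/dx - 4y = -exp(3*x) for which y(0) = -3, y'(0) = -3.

Characteristic equation r² + 3r - 4 = 0 factors as (r - 1)(r + 4) = 0, so r = 1, -4.
Hence y_h = C1*exp(x) + C2*exp(-4*x).
Try y_p = A*exp(3*x). Substituting into the equation and dividing by exp(3*x) gives A = -1/14, so y_p = -exp(3*x)/14.
General solution: y = -exp(3*x)/14 + C1*exp(x) + C2*exp(-4*x).
Apply the initial conditions: y(0) = -1/14 + C1 + C2 = -3 and y'(0) = -3/14 + C1 - 4*C2 = -3. Solving gives C1 = -29/10, C2 = -1/35.

y = -29*exp(x)/10 - exp(3*x)/14 - exp(-4*x)/35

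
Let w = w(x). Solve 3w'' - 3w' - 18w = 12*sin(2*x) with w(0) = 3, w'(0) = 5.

Divide through by 3: w'' - w' - 6w = 4*sin(2*x).
Characteristic equation r² - r - 6 = 0 factors as (r - 3)(r + 2) = 0, so r = 3, -2.
Hence w_h = C1*exp(3*x) + C2*exp(-2*x).
Try w_p = A*cos(2*x) + B*sin(2*x). Substituting and equating the coefficients of cos(2x) and sin(2x) gives A = 1/13, B = -5/13, so w_p = -5*sin(2*x)/13 + cos(2*x)/13.
General solution: w = -5*sin(2*x)/13 + cos(2*x)/13 + C1*exp(3*x) + C2*exp(-2*x).
Apply the initial conditions: w(0) = 1/13 + C1 + C2 = 3 and w'(0) = -10/13 - 2*C2 + 3*C1 = 5. Solving gives C1 = 151/65, C2 = 3/5.

w = -5*sin(2*x)/13 + cos(2*x)/13 + 3*exp(-2*x)/5 + 151*exp(3*x)/65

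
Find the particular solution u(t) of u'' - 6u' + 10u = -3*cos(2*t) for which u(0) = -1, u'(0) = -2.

Characteristic equation r² - 6r + 10 = 0 has discriminant (-6)² - 4·(10) = -4 < 0, so r = 3 ± i.
Hence u_h = C1*cos(t)*exp(3*t) + C2*exp(3*t)*sin(t).
Try u_p = A*cos(2*t) + B*sin(2*t). Substituting and equating the coefficients of cos(2t) and sin(2t) gives A = -1/10, B = 1/5, so u_p = -cos(2*t)/10 + sin(2*t)/5.
General solution: u = -cos(2*t)/10 + sin(2*t)/5 + C1*cos(t)*exp(3*t) + C2*exp(3*t)*sin(t).
Apply the initial conditions: u(0) = -1/10 + C1 = -1 and u'(0) = 2/5 + C2 + 3*C1 = -2. Solving gives C1 = -9/10, C2 = 3/10.

u = -cos(2*t)/10 + sin(2*t)/5 - 9*cos(t)*exp(3*t)/10 + 3*exp(3*t)*sin(t)/10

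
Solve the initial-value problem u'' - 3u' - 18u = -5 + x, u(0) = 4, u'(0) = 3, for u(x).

Characteristic equation r² - 3r - 18 = 0 factors as (r - 6)(r + 3) = 0, so r = 6, -3.
Hence u_h = C1*exp(6*x) + C2*exp(-3*x).
For the particular solution try u_p = A0 + A1*x. Substituting and matching coefficients of each power of x gives A0 = 31/108, A1 = -1/18, so u_p = 31/108 - x/18.
General solution: u = 31/108 - x/18 + C1*exp(6*x) + C2*exp(-3*x).
Apply the initial conditions: u(0) = 31/108 + C1 + C2 = 4 and u'(0) = -1/18 - 3*C2 + 6*C1 = 3. Solving gives C1 = 511/324, C2 = 173/81.

u = 31/108 - x/18 + 173*exp(-3*x)/81 + 511*exp(6*x)/324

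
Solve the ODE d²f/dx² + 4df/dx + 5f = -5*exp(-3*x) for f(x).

f = -5*exp(-3*x)/2 + C1*cos(x)*exp(-2*x) + C2*exp(-2*x)*sin(x)

Characteristic equation r² + 4r + 5 = 0 has discriminant (4)² - 4·(5) = -4 < 0, so r = -2 ± i.
Hence f_h = C1*cos(x)*exp(-2*x) + C2*exp(-2*x)*sin(x).
Try f_p = A*exp(-3*x). Substituting into the equation and dividing by exp(-3*x) gives A = -5/2, so f_p = -5*exp(-3*x)/2.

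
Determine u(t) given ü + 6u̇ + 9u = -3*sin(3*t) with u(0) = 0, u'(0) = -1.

Characteristic equation r² + 6r + 9 = 0 has discriminant (6)² - 4·(9) = 0, so r = -3 is a repeated root.
Hence u_h = (C1 + C2*t)*exp(-3*t).
Try u_p = A*cos(3*t) + B*sin(3*t). Substituting and equating the coefficients of cos(3t) and sin(3t) gives A = 1/6, B = 0, so u_p = cos(3*t)/6.
General solution: u = cos(3*t)/6 + C1*exp(-3*t) + C2*t*exp(-3*t).
Apply the initial conditions: u(0) = 1/6 + C1 = 0 and u'(0) = C2 - 3*C1 = -1. Solving gives C1 = -1/6, C2 = -3/2.

u = -exp(-3*t)/6 + cos(3*t)/6 - 3*t*exp(-3*t)/2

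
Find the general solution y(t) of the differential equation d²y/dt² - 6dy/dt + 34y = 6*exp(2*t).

Characteristic equation r² - 6r + 34 = 0 has discriminant (-6)² - 4·(34) = -100 < 0, so r = 3 ± 5i.
Hence y_h = C1*cos(5*t)*exp(3*t) + C2*exp(3*t)*sin(5*t).
Try y_p = A*exp(2*t). Substituting into the equation and dividing by exp(2*t) gives A = 3/13, so y_p = 3*exp(2*t)/13.

y = 3*exp(2*t)/13 + C1*cos(5*t)*exp(3*t) + C2*exp(3*t)*sin(5*t)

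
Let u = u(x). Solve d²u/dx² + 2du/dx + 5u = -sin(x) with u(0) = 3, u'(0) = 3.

Characteristic equation r² + 2r + 5 = 0 has discriminant (2)² - 4·(5) = -16 < 0, so r = -1 ± 2i.
Hence u_h = C1*cos(2*x)*exp(-x) + C2*exp(-x)*sin(2*x).
Try u_p = A*cos(x) + B*sin(x). Substituting and equating the coefficients of cos(x) and sin(x) gives A = 1/10, B = -1/5, so u_p = -sin(x)/5 + cos(x)/10.
General solution: u = -sin(x)/5 + cos(x)/10 + C1*cos(2*x)*exp(-x) + C2*exp(-x)*sin(2*x).
Apply the initial conditions: u(0) = 1/10 + C1 = 3 and u'(0) = -1/5 - C1 + 2*C2 = 3. Solving gives C1 = 29/10, C2 = 61/20.

u = -sin(x)/5 + cos(x)/10 + 29*cos(2*x)*exp(-x)/10 + 61*exp(-x)*sin(2*x)/20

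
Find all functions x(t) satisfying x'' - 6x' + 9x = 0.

Characteristic equation r² - 6r + 9 = 0 has discriminant (-6)² - 4·(9) = 0, so r = 3 is a repeated root.
Hence x_h = (C1 + C2*t)*exp(3*t).

x = C1*exp(3*t) + C2*t*exp(3*t)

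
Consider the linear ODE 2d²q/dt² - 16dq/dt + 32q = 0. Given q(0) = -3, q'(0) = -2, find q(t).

Divide through by 2: q'' - 8q' + 16q = 0.
Characteristic equation r² - 8r + 16 = 0 has discriminant (-8)² - 4·(16) = 0, so r = 4 is a repeated root.
Hence q_h = (C1 + C2*t)*exp(4*t).
Apply the initial conditions: q(0) = C1 = -3 and q'(0) = C2 + 4*C1 = -2. Solving gives C1 = -3, C2 = 10.

q = -3*exp(4*t) + 10*t*exp(4*t)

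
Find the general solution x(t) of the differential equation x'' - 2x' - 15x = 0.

x = C1*exp(5*t) + C2*exp(-3*t)

Characteristic equation r² - 2r - 15 = 0 factors as (r - 5)(r + 3) = 0, so r = 5, -3.
Hence x_h = C1*exp(5*t) + C2*exp(-3*t).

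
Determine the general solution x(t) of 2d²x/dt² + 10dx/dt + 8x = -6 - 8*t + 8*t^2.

x = 25/8 + t**2 - 7*t/2 + C1*exp(-t) + C2*exp(-4*t)

Divide through by 2: x'' + 5x' + 4x = -3 - 4*t + 4*t^2.
Characteristic equation r² + 5r + 4 = 0 factors as (r + 1)(r + 4) = 0, so r = -1, -4.
Hence x_h = C1*exp(-t) + C2*exp(-4*t).
For the particular solution try x_p = A0 + A1*t + A2*t^2. Substituting and matching coefficients of each power of t gives A0 = 25/8, A1 = -7/2, A2 = 1, so x_p = 25/8 + t^2 - 7*t/2.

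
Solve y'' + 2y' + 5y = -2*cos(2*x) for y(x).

y = -8*sin(2*x)/17 - 2*cos(2*x)/17 + C1*cos(2*x)*exp(-x) + C2*exp(-x)*sin(2*x)

Characteristic equation r² + 2r + 5 = 0 has discriminant (2)² - 4·(5) = -16 < 0, so r = -1 ± 2i.
Hence y_h = C1*cos(2*x)*exp(-x) + C2*exp(-x)*sin(2*x).
Try y_p = A*cos(2*x) + B*sin(2*x). Substituting and equating the coefficients of cos(2x) and sin(2x) gives A = -2/17, B = -8/17, so y_p = -8*sin(2*x)/17 - 2*cos(2*x)/17.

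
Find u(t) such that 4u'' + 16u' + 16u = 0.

Divide through by 4: u'' + 4u' + 4u = 0.
Characteristic equation r² + 4r + 4 = 0 has discriminant (4)² - 4·(4) = 0, so r = -2 is a repeated root.
Hence u_h = (C1 + C2*t)*exp(-2*t).

u = C1*exp(-2*t) + C2*t*exp(-2*t)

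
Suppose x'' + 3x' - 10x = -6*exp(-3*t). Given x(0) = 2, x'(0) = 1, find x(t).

x = 3*exp(-3*t)/5 + 7*exp(2*t)/5

Characteristic equation r² + 3r - 10 = 0 factors as (r + 5)(r - 2) = 0, so r = -5, 2.
Hence x_h = C1*exp(-5*t) + C2*exp(2*t).
Try x_p = A*exp(-3*t). Substituting into the equation and dividing by exp(-3*t) gives A = 3/5, so x_p = 3*exp(-3*t)/5.
General solution: x = 3*exp(-3*t)/5 + C1*exp(-5*t) + C2*exp(2*t).
Apply the initial conditions: x(0) = 3/5 + C1 + C2 = 2 and x'(0) = -9/5 - 5*C1 + 2*C2 = 1. Solving gives C1 = 0, C2 = 7/5.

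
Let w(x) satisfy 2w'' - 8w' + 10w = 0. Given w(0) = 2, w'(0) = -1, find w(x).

Divide through by 2: w'' - 4w' + 5w = 0.
Characteristic equation r² - 4r + 5 = 0 has discriminant (-4)² - 4·(5) = -4 < 0, so r = 2 ± i.
Hence w_h = C1*cos(x)*exp(2*x) + C2*exp(2*x)*sin(x).
Apply the initial conditions: w(0) = C1 = 2 and w'(0) = C2 + 2*C1 = -1. Solving gives C1 = 2, C2 = -5.

w = -5*exp(2*x)*sin(x) + 2*cos(x)*exp(2*x)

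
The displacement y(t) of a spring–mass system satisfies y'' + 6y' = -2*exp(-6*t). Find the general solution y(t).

y = C2 + C1*exp(-6*t) + t*exp(-6*t)/3

Characteristic equation r² + 6r = 0 factors as (r + 6)r = 0, so r = -6, 0.
Hence y_h = C1*exp(-6*t) + C2.
Since exp(-6*t) solves the homogeneous equation (r = -6 is a root of multiplicity 1), multiply the trial by t. Try y_p = A*t*exp(-6*t). Substituting into the equation and dividing by exp(-6*t) gives A = 1/3, so y_p = t*exp(-6*t)/3.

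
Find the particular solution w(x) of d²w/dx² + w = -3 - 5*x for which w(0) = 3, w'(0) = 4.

Characteristic equation r² + 1 = 0 has discriminant (0)² - 4·(1) = -4 < 0, so r = ± i.
Hence w_h = C1*cos(x) + C2*sin(x).
For the particular solution try w_p = A0 + A1*x. Substituting and matching coefficients of each power of x gives A0 = -3, A1 = -5, so w_p = -3 - 5*x.
General solution: w = -3 - 5*x + C1*cos(x) + C2*sin(x).
Apply the initial conditions: w(0) = -3 + C1 = 3 and w'(0) = -5 + C2 = 4. Solving gives C1 = 6, C2 = 9.

w = -3 - 5*x + 6*cos(x) + 9*sin(x)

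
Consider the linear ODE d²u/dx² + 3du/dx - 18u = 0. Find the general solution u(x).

Characteristic equation r² + 3r - 18 = 0 factors as (r + 6)(r - 3) = 0, so r = -6, 3.
Hence u_h = C1*exp(-6*x) + C2*exp(3*x).

u = C1*exp(-6*x) + C2*exp(3*x)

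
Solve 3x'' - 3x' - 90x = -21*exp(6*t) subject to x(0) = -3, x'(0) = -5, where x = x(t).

Divide through by 3: x'' - x' - 30x = -7*exp(6*t).
Characteristic equation r² - r - 30 = 0 factors as (r - 6)(r + 5) = 0, so r = 6, -5.
Hence x_h = C1*exp(6*t) + C2*exp(-5*t).
Since exp(6*t) solves the homogeneous equation (r = 6 is a root of multiplicity 1), multiply the trial by t. Try x_p = A*t*exp(6*t). Substituting into the equation and dividing by exp(6*t) gives A = -7/11, so x_p = -7*t*exp(6*t)/11.
General solution: x = C1*exp(6*t) + C2*exp(-5*t) - 7*t*exp(6*t)/11.
Apply the initial conditions: x(0) = C1 + C2 = -3 and x'(0) = -7/11 - 5*C2 + 6*C1 = -5. Solving gives C1 = -213/121, C2 = -150/121.

x = -213*exp(6*t)/121 - 150*exp(-5*t)/121 - 7*t*exp(6*t)/11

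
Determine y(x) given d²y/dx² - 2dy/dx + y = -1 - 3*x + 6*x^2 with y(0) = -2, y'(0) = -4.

Characteristic equation r² - 2r + 1 = 0 has discriminant (-2)² - 4·(1) = 0, so r = 1 is a repeated root.
Hence y_h = (C1 + C2*x)*exp(x).
For the particular solution try y_p = A0 + A1*x + A2*x^2. Substituting and matching coefficients of each power of x gives A0 = 29, A1 = 21, A2 = 6, so y_p = 29 + 6*x^2 + 21*x.
General solution: y = 29 + 6*x^2 + 21*x + C1*exp(x) + C2*x*exp(x).
Apply the initial conditions: y(0) = 29 + C1 = -2 and y'(0) = 21 + C1 + C2 = -4. Solving gives C1 = -31, C2 = 6.

y = 29 - 31*exp(x) + 6*x**2 + 21*x + 6*x*exp(x)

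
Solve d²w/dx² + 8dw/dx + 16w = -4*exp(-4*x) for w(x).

w = C1*exp(-4*x) - 2*x**2*exp(-4*x) + C2*x*exp(-4*x)

Characteristic equation r² + 8r + 16 = 0 has discriminant (8)² - 4·(16) = 0, so r = -4 is a repeated root.
Hence w_h = (C1 + C2*x)*exp(-4*x).
Since exp(-4*x) solves the homogeneous equation (r = -4 is a root of multiplicity 2), multiply the trial by x^2. Try w_p = A*x^2*exp(-4*x). Substituting into the equation and dividing by exp(-4*x) gives A = -2, so w_p = -2*x^2*exp(-4*x).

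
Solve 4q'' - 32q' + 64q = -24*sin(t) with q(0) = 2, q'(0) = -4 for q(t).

q = -90*sin(t)/289 - 48*cos(t)/289 + 626*exp(4*t)/289 - 210*t*exp(4*t)/17

Divide through by 4: q'' - 8q' + 16q = -6*sin(t).
Characteristic equation r² - 8r + 16 = 0 has discriminant (-8)² - 4·(16) = 0, so r = 4 is a repeated root.
Hence q_h = (C1 + C2*t)*exp(4*t).
Try q_p = A*cos(t) + B*sin(t). Substituting and equating the coefficients of cos(t) and sin(t) gives A = -48/289, B = -90/289, so q_p = -90*sin(t)/289 - 48*cos(t)/289.
General solution: q = -90*sin(t)/289 - 48*cos(t)/289 + C1*exp(4*t) + C2*t*exp(4*t).
Apply the initial conditions: q(0) = -48/289 + C1 = 2 and q'(0) = -90/289 + C2 + 4*C1 = -4. Solving gives C1 = 626/289, C2 = -210/17.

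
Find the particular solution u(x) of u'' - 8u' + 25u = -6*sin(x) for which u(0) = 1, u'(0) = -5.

u = -9*sin(x)/40 - 3*cos(x)/40 - 121*exp(4*x)*sin(3*x)/40 + 43*cos(3*x)*exp(4*x)/40

Characteristic equation r² - 8r + 25 = 0 has discriminant (-8)² - 4·(25) = -36 < 0, so r = 4 ± 3i.
Hence u_h = C1*cos(3*x)*exp(4*x) + C2*exp(4*x)*sin(3*x).
Try u_p = A*cos(x) + B*sin(x). Substituting and equating the coefficients of cos(x) and sin(x) gives A = -3/40, B = -9/40, so u_p = -9*sin(x)/40 - 3*cos(x)/40.
General solution: u = -9*sin(x)/40 - 3*cos(x)/40 + C1*cos(3*x)*exp(4*x) + C2*exp(4*x)*sin(3*x).
Apply the initial conditions: u(0) = -3/40 + C1 = 1 and u'(0) = -9/40 + 3*C2 + 4*C1 = -5. Solving gives C1 = 43/40, C2 = -121/40.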